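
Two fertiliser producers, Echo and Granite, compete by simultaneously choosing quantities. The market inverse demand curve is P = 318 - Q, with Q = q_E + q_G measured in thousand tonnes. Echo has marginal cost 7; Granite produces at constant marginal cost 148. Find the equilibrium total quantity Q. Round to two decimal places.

Echo's profit: π_E = (318 - Q)q_E - (7q_E). Setting ∂π_E/∂q_E = 0: 311 - 2q_E - (q_G) = 0.
Granite's profit: π_G = (318 - Q)q_G - (148q_G). Setting ∂π_G/∂q_G = 0: 170 - 2q_G - (q_E) = 0.
Rearranging gives the reaction functions q_E = (311 - q_G)/2 and q_G = (170 - q_E)/2.
Substituting one into the other gives q_E = 452/3 and q_G = 29/3.
Total output Q = 452/3 + 29/3 = 481/3.

160.33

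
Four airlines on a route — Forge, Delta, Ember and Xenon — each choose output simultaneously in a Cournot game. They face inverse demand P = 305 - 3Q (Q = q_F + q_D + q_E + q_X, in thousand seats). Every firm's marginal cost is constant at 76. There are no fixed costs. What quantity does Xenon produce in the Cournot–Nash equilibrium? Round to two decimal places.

15.27

A representative firm's profit is π_i = q_i(305 - 3Q) - 76q_i.
First-order condition (treating rivals' output as given): 229 - 6q_i - 3·Σ_{j≠i} q_j = 0.
By symmetry each firm produces the same amount; substituting Σ_{j≠i} q_j = 3q_i yields q_i = 229/15.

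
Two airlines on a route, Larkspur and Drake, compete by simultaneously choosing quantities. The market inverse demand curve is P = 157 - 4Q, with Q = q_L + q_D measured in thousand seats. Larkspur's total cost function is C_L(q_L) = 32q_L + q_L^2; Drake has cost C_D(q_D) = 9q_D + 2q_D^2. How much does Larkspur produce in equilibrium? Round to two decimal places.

Larkspur's profit: π_L = (157 - 4Q)q_L - (32q_L + q_L²). Setting ∂π_L/∂q_L = 0: 125 - 10q_L - 4(q_D) = 0.
Drake's profit: π_D = (157 - 4Q)q_D - (9q_D + 2q_D²). Setting ∂π_D/∂q_D = 0: 148 - 12q_D - 4(q_L) = 0.
So q_L = (125 - 4q_D)/10 and q_D = (148 - 4q_L)/12.
Solving the pair: q_L = 227/26, q_D = 245/26.

8.73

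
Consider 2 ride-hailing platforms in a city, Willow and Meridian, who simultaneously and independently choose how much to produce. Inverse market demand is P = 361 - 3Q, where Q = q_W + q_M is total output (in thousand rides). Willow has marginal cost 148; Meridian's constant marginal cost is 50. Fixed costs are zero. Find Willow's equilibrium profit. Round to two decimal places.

489.81

Willow's profit: π_W = (361 - 3Q)q_W - (148q_W). Setting ∂π_W/∂q_W = 0: 213 - 6q_W - 3(q_M) = 0.
Meridian's first-order condition: 311 - 6q_M - 3(q_W) = 0.
Best responses: q_W = (213 - 3q_M)/6, q_M = (311 - 3q_W)/6.
Substituting one into the other gives q_W = 115/9 and q_M = 409/9.
Price P = 361 - 3·(524/9) = 559/3.
Willow's profit: (559/3 - 148)·(115/9) = 489.8148.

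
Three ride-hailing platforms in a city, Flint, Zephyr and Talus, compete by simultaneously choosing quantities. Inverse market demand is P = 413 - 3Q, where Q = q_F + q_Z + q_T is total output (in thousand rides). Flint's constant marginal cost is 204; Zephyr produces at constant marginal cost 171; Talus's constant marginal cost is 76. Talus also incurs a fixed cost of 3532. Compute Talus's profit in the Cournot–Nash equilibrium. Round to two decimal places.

Flint's profit: π_F = (413 - 3Q)q_F - (204q_F). Setting ∂π_F/∂q_F = 0: 209 - 6q_F - 3(q_Z + q_T) = 0.
Zephyr's profit: π_Z = (413 - 3Q)q_Z - (171q_Z). Setting ∂π_Z/∂q_Z = 0: 242 - 6q_Z - 3(q_F + q_T) = 0.
Talus's profit: π_T = (413 - 3Q)q_T - (76q_T). Setting ∂π_T/∂q_T = 0: 337 - 6q_T - 3(q_F + q_Z) = 0.
Summing all 3 equations gives 788 − 12Q = 0, hence Q = 197/3.
Back-substituting: q_F = (209 − 197)/3 = 4, q_Z = (242 − 197)/3 = 15, q_T = (337 − 197)/3 = 140/3.
Price P = 413 - 3·(197/3) = 216.
Talus's profit: (216 - 76)·(140/3) - 3532 = 3001.3333.

3001.33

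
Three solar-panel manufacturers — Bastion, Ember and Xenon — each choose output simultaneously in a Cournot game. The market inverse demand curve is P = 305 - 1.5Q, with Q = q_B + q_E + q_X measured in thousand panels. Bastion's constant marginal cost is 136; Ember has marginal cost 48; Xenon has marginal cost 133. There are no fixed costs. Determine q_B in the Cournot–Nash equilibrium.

13

Bastion's profit: π_B = (305 - 1.5Q)q_B - (136q_B). Setting ∂π_B/∂q_B = 0: 169 - 3q_B - (3/2)(q_E + q_X) = 0.
Ember's first-order condition: 257 - 3q_E - (3/2)(q_B + q_X) = 0.
Xenon's first-order condition: 172 - 3q_X - (3/2)(q_B + q_E) = 0.
Summing all 3 equations gives 598 − 6Q = 0, hence Q = 299/3.
Back-substituting: q_B = (169 − 299/2)/(3/2) = 13, q_E = (257 − 299/2)/(3/2) = 215/3, q_X = (172 − 299/2)/(3/2) = 15.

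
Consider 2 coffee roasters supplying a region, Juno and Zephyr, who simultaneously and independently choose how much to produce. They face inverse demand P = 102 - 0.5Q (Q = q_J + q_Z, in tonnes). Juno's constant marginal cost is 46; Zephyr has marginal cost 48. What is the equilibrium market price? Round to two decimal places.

Juno's profit: π_J = (102 - 0.5Q)q_J - (46q_J). Setting ∂π_J/∂q_J = 0: 56 - q_J - (1/2)(q_Z) = 0.
Zephyr's profit: π_Z = (102 - 0.5Q)q_Z - (48q_Z). Setting ∂π_Z/∂q_Z = 0: 54 - q_Z - (1/2)(q_J) = 0.
Best responses: q_J = (56 - (1/2)q_Z), q_Z = (54 - (1/2)q_J).
Solving the pair: q_J = 116/3, q_Z = 104/3.
Total output Q = 220/3, so price P = 102 - (1/2)·(220/3) = 196/3.

65.33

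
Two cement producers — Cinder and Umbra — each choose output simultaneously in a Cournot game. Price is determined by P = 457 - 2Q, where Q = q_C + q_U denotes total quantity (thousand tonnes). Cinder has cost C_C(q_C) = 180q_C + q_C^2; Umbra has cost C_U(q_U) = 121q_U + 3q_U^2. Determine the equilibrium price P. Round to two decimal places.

Cinder's profit: π_C = (457 - 2Q)q_C - (180q_C + q_C²). Setting ∂π_C/∂q_C = 0: 277 - 6q_C - 2(q_U) = 0.
Umbra's profit: π_U = (457 - 2Q)q_U - (121q_U + 3q_U²). Setting ∂π_U/∂q_U = 0: 336 - 10q_U - 2(q_C) = 0.
Best responses: q_C = (277 - 2q_U)/6, q_U = (336 - 2q_C)/10.
Substituting one into the other gives q_C = 1049/28 and q_U = 731/28.
Total output Q = 445/7, so price P = 457 - 2·(445/7) = 329.8571.

329.86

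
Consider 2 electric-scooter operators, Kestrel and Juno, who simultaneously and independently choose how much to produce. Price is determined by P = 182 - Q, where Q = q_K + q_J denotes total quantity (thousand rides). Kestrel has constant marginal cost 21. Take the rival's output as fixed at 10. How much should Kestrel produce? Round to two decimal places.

75.50

With the rival's output fixed at 10, Kestrel's profit is π_K = (182 - 10 - q_K)q_K - (21q_K) = (172 - q_K)q_K - (21q_K).
∂π_K/∂q_K = 151 - 2q_K = 0, so q_K = 151/2.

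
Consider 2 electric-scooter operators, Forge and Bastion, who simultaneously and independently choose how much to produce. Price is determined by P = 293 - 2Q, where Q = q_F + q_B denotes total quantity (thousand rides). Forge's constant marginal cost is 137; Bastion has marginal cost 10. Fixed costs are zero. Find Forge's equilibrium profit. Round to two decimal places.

Forge's profit: π_F = (293 - 2Q)q_F - (137q_F). Setting ∂π_F/∂q_F = 0: 156 - 4q_F - 2(q_B) = 0.
Bastion's first-order condition: 283 - 4q_B - 2(q_F) = 0.
So q_F = (156 - 2q_B)/4 and q_B = (283 - 2q_F)/4.
Substituting one into the other gives q_F = 29/6 and q_B = 205/3.
Price P = 293 - 2·(439/6) = 440/3.
Forge's profit: (440/3 - 137)·(29/6) = 841/18.

46.72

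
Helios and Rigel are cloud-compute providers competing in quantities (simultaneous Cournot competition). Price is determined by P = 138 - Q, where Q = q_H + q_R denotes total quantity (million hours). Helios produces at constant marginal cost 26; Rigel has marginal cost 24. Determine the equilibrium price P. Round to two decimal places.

62.67

Helios's profit: π_H = (138 - Q)q_H - (26q_H). Setting ∂π_H/∂q_H = 0: 112 - 2q_H - (q_R) = 0.
Rigel's profit: π_R = (138 - Q)q_R - (24q_R). Setting ∂π_R/∂q_R = 0: 114 - 2q_R - (q_H) = 0.
Best responses: q_H = (112 - q_R)/2, q_R = (114 - q_H)/2.
Solving the pair: q_H = 110/3, q_R = 116/3.
Total output Q = 226/3, so price P = 138 - 226/3 = 188/3.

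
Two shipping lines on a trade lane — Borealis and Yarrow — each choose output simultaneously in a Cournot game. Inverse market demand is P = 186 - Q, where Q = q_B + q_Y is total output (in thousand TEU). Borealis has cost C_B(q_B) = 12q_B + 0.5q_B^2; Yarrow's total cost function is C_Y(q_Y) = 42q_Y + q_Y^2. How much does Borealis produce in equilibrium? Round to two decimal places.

Borealis's profit: π_B = (186 - Q)q_B - (12q_B + (1/2)q_B²). Setting ∂π_B/∂q_B = 0: 174 - 3q_B - (q_Y) = 0.
Yarrow's profit: π_Y = (186 - Q)q_Y - (42q_Y + q_Y²). Setting ∂π_Y/∂q_Y = 0: 144 - 4q_Y - (q_B) = 0.
Best responses: q_B = (174 - q_Y)/3, q_Y = (144 - q_B)/4.
Substituting one into the other gives q_B = 552/11 and q_Y = 258/11.

50.18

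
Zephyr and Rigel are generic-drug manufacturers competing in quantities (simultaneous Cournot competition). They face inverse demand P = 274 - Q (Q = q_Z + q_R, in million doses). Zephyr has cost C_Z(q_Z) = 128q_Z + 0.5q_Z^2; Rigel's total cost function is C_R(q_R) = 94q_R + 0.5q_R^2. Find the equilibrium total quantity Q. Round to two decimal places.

81.50

Zephyr's profit: π_Z = (274 - Q)q_Z - (128q_Z + (1/2)q_Z²). Setting ∂π_Z/∂q_Z = 0: 146 - 3q_Z - (q_R) = 0.
Rigel's first-order condition: 180 - 3q_R - (q_Z) = 0.
Rearranging gives the reaction functions q_Z = (146 - q_R)/3 and q_R = (180 - q_Z)/3.
Substituting one into the other gives q_Z = 129/4 and q_R = 197/4.
Total output Q = 129/4 + 197/4 = 163/2.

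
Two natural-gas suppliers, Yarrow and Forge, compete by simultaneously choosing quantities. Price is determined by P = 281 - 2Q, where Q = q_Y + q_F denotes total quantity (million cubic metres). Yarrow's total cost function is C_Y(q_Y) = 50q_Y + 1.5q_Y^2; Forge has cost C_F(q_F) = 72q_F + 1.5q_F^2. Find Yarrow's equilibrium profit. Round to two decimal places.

2484.74

Yarrow's profit: π_Y = (281 - 2Q)q_Y - (50q_Y + (3/2)q_Y²). Setting ∂π_Y/∂q_Y = 0: 231 - 7q_Y - 2(q_F) = 0.
Forge's first-order condition: 209 - 7q_F - 2(q_Y) = 0.
Best responses: q_Y = (231 - 2q_F)/7, q_F = (209 - 2q_Y)/7.
Solving the pair: q_Y = 1199/45, q_F = 1001/45.
Price P = 281 - 2·(440/9) = 1649/9.
Yarrow's profit: (1649/9)·(1199/45) - 50·(1199/45) - (3/2)(1199/45)² = 2484.7425.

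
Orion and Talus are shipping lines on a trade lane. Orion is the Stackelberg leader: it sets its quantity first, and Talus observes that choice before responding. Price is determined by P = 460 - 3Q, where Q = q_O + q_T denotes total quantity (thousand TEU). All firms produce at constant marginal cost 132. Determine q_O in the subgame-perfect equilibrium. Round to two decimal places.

Solve by backward induction. Given q_O, the follower Talus maximises π_T = (460 - 3q_O - 3q_T)q_T - 132q_T.
Follower FOC: 328 - 3q_O - 6q_T = 0, so q_T(q_O) = (328 - 3q_O)/6.
The leader anticipates this reaction. Substituting into P = 460 - 3Q gives P = 296 - (3/2)q_O, so π_O = (296 - (3/2)q_O)q_O - 132q_O.
Maximising: ∂π_O/∂q_O = 164 - 3q_O = 0, giving q_O = 164/3.
Then q_T = (328 - 3·(164/3))/6 = 82/3.

54.67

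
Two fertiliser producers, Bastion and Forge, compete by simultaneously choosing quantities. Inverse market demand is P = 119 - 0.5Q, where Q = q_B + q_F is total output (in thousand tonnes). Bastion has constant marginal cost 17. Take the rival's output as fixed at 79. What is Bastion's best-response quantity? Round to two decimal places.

With the rival's output fixed at 79, Bastion's profit is π_B = (119 - (1/2)·79 - (1/2)q_B)q_B - (17q_B) = (159/2 - (1/2)q_B)q_B - (17q_B).
∂π_B/∂q_B = 125/2 - q_B = 0, so q_B = 125/2.

62.50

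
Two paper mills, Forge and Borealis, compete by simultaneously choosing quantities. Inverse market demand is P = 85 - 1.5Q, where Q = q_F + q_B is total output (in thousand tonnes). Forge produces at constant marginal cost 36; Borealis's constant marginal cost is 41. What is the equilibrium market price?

Forge's profit: π_F = (85 - 1.5Q)q_F - (36q_F). Setting ∂π_F/∂q_F = 0: 49 - 3q_F - (3/2)(q_B) = 0.
Borealis's profit: π_B = (85 - 1.5Q)q_B - (41q_B). Setting ∂π_B/∂q_B = 0: 44 - 3q_B - (3/2)(q_F) = 0.
So q_F = (49 - (3/2)q_B)/3 and q_B = (44 - (3/2)q_F)/3.
Substituting one into the other gives q_F = 12 and q_B = 26/3.
Total output Q = 62/3, so price P = 85 - (3/2)·(62/3) = 54.

54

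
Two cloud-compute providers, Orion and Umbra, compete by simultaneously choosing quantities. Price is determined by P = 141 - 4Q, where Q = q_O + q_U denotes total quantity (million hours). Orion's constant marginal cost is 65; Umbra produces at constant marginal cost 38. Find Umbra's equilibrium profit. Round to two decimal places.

469.44

Orion's profit: π_O = (141 - 4Q)q_O - (65q_O). Setting ∂π_O/∂q_O = 0: 76 - 8q_O - 4(q_U) = 0.
Umbra's profit: π_U = (141 - 4Q)q_U - (38q_U). Setting ∂π_U/∂q_U = 0: 103 - 8q_U - 4(q_O) = 0.
Best responses: q_O = (76 - 4q_U)/8, q_U = (103 - 4q_O)/8.
Solving the pair: q_O = 49/12, q_U = 65/6.
Price P = 141 - 4·(179/12) = 244/3.
Umbra's profit: (244/3 - 38)·(65/6) = 469.4444.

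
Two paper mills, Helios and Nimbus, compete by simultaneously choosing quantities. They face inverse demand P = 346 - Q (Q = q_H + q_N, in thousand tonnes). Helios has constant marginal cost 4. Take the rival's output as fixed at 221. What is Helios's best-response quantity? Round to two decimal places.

With the rival's output fixed at 221, Helios's profit is π_H = (346 - 221 - q_H)q_H - (4q_H) = (125 - q_H)q_H - (4q_H).
∂π_H/∂q_H = 121 - 2q_H = 0, so q_H = 121/2.

60.50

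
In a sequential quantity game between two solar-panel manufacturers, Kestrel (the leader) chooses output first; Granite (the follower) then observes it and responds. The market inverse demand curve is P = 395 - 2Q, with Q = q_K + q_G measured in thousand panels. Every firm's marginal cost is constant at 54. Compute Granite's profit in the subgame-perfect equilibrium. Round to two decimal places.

3633.78

Solve by backward induction. Given q_K, the follower Granite maximises π_G = (395 - 2q_K - 2q_G)q_G - 54q_G.
Setting the follower's marginal profit to zero, 341 - 2q_K - 4q_G = 0, i.e. q_G = (341 - 2q_K)/4.
Kestrel substitutes q_G(q_K) into its own profit: π_K = q_K(395 - 2q_K - (341 - 2q_K)/2) - 54q_K = (449/2 - q_K)q_K - 54q_K.
Maximising: ∂π_K/∂q_K = 341/2 - 2q_K = 0, giving q_K = 341/4.
Then q_G = (341 - 2·(341/4))/4 = 341/8.
Price P = 395 - 2·(1023/8) = 557/4.
Granite's profit: (557/4 - 54)·(341/8) = 3633.7813.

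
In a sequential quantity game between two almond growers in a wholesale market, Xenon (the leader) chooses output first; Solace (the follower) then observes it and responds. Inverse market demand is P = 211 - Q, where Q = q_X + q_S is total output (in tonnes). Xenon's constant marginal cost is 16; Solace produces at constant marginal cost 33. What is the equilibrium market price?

Solve by backward induction. Given q_X, the follower Solace maximises π_S = (211 - q_X - q_S)q_S - 33q_S.
Setting the follower's marginal profit to zero, 178 - q_X - 2q_S = 0, i.e. q_S = (178 - q_X)/2.
The leader anticipates this reaction. Substituting into P = 211 - Q gives P = 122 - (1/2)q_X, so π_X = (122 - (1/2)q_X)q_X - 16q_X.
Maximising: ∂π_X/∂q_X = 106 - q_X = 0, giving q_X = 106.
Then q_S = (178 - 106)/2 = 36.
Total output Q = 142, so price P = 211 - 142 = 69.

69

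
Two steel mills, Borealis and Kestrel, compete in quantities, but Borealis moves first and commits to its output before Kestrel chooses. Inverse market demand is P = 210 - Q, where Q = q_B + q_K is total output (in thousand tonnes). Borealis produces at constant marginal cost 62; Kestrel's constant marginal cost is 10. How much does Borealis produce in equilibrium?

48

Solve by backward induction. Given q_B, the follower Kestrel maximises π_K = (210 - q_B - q_K)q_K - 10q_K.
∂π_K/∂q_K = 200 - q_B - 2q_K = 0 gives the reaction function q_K = (200 - q_B)/2.
The leader anticipates this reaction. Substituting into P = 210 - Q gives P = 110 - (1/2)q_B, so π_B = (110 - (1/2)q_B)q_B - 62q_B.
Maximising: ∂π_B/∂q_B = 48 - q_B = 0, giving q_B = 48.
Then q_K = (200 - 48)/2 = 76.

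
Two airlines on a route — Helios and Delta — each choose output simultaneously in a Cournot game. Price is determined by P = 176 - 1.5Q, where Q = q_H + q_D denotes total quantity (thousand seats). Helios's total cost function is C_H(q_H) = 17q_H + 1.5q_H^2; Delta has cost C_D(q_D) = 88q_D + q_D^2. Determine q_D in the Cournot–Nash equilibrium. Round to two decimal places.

10.43

Helios's profit: π_H = (176 - 1.5Q)q_H - (17q_H + (3/2)q_H²). Setting ∂π_H/∂q_H = 0: 159 - 6q_H - (3/2)(q_D) = 0.
Delta's profit: π_D = (176 - 1.5Q)q_D - (88q_D + q_D²). Setting ∂π_D/∂q_D = 0: 88 - 5q_D - (3/2)(q_H) = 0.
So q_H = (159 - (3/2)q_D)/6 and q_D = (88 - (3/2)q_H)/5.
Solving the pair: q_H = 884/37, q_D = 386/37.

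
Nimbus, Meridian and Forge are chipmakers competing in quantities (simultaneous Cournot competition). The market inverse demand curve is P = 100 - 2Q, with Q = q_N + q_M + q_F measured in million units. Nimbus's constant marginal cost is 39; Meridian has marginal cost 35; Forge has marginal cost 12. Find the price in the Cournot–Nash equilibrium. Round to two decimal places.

Nimbus's profit: π_N = (100 - 2Q)q_N - (39q_N). Setting ∂π_N/∂q_N = 0: 61 - 4q_N - 2(q_M + q_F) = 0.
Meridian's first-order condition: 65 - 4q_M - 2(q_N + q_F) = 0.
Forge's profit: π_F = (100 - 2Q)q_F - (12q_F). Setting ∂π_F/∂q_F = 0: 88 - 4q_F - 2(q_N + q_M) = 0.
Summing all 3 equations gives 214 − 8Q = 0, hence Q = 107/4.
Back-substituting: q_N = (61 − 107/2)/2 = 15/4, q_M = (65 − 107/2)/2 = 23/4, q_F = (88 − 107/2)/2 = 69/4.
Total output Q = 107/4, so price P = 100 - 2·(107/4) = 93/2.

46.50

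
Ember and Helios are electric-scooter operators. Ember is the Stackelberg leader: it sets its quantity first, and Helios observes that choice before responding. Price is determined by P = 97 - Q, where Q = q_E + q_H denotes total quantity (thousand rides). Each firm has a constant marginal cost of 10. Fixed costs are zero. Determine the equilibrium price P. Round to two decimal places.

The follower Helios best-responds to any q_E: π_H = (97 - Q)q_H - 10q_H.
Follower FOC: 87 - q_E - 2q_H = 0, so q_H(q_E) = (87 - q_E)/2.
Ember substitutes q_H(q_E) into its own profit: π_E = q_E(97 - q_E - (87 - q_E)/2) - 10q_E = (107/2 - (1/2)q_E)q_E - 10q_E.
The leader's first-order condition 87/2 - q_E = 0 yields q_E = 87/2.
Then q_H = (87 - 87/2)/2 = 87/4.
Total output Q = 261/4, so price P = 97 - 261/4 = 127/4.

31.75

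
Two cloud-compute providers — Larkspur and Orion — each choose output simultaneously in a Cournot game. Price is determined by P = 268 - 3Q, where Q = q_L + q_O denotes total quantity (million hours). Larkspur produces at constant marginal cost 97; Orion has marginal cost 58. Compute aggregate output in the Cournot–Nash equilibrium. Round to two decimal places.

42.33

Larkspur's profit: π_L = (268 - 3Q)q_L - (97q_L). Setting ∂π_L/∂q_L = 0: 171 - 6q_L - 3(q_O) = 0.
Orion's profit: π_O = (268 - 3Q)q_O - (58q_O). Setting ∂π_O/∂q_O = 0: 210 - 6q_O - 3(q_L) = 0.
Rearranging gives the reaction functions q_L = (171 - 3q_O)/6 and q_O = (210 - 3q_L)/6.
Solving the pair: q_L = 44/3, q_O = 83/3.
Total output Q = 44/3 + 83/3 = 127/3.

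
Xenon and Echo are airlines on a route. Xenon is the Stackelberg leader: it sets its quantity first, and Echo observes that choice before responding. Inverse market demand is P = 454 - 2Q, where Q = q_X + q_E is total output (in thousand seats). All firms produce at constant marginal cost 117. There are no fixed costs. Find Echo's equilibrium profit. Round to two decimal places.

The follower Echo best-responds to any q_X: π_E = (454 - 2Q)q_E - 117q_E.
Follower FOC: 337 - 2q_X - 4q_E = 0, so q_E(q_X) = (337 - 2q_X)/4.
Xenon substitutes q_E(q_X) into its own profit: π_X = q_X(454 - 2q_X - (337 - 2q_X)/2) - 117q_X = (571/2 - q_X)q_X - 117q_X.
The leader's first-order condition 337/2 - 2q_X = 0 yields q_X = 337/4.
Then q_E = (337 - 2·(337/4))/4 = 337/8.
Price P = 454 - 2·(1011/8) = 805/4.
Echo's profit: (805/4 - 117)·(337/8) = 3549.0313.

3549.03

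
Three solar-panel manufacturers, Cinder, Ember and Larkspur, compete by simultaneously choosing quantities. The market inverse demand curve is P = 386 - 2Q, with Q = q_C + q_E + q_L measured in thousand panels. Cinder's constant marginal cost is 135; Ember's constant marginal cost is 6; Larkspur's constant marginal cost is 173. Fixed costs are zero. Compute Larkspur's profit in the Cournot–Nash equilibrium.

Cinder's profit: π_C = (386 - 2Q)q_C - (135q_C). Setting ∂π_C/∂q_C = 0: 251 - 4q_C - 2(q_E + q_L) = 0.
Ember's first-order condition: 380 - 4q_E - 2(q_C + q_L) = 0.
Larkspur's profit: π_L = (386 - 2Q)q_L - (173q_L). Setting ∂π_L/∂q_L = 0: 213 - 4q_L - 2(q_C + q_E) = 0.
Summing all 3 equations gives 844 − 8Q = 0, hence Q = 211/2.
Back-substituting: q_C = (251 − 211)/2 = 20, q_E = (380 − 211)/2 = 169/2, q_L = (213 − 211)/2 = 1.
Price P = 386 - 2·(211/2) = 175.
Larkspur's profit: (175 - 173)·1 = 2.

2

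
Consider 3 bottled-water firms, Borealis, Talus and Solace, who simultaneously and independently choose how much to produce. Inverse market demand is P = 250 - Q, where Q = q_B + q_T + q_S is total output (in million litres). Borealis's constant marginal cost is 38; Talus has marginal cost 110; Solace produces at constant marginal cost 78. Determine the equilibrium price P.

119

Borealis's profit: π_B = (250 - Q)q_B - (38q_B). Setting ∂π_B/∂q_B = 0: 212 - 2q_B - (q_T + q_S) = 0.
Talus's first-order condition: 140 - 2q_T - (q_B + q_S) = 0.
Solace's profit: π_S = (250 - Q)q_S - (78q_S). Setting ∂π_S/∂q_S = 0: 172 - 2q_S - (q_B + q_T) = 0.
Adding the 3 first-order conditions: 524 − 4Q = 0, so Q = 131.
Back-substituting: q_B = (212 − 131) = 81, q_T = (140 − 131) = 9, q_S = (172 − 131) = 41.
Total output Q = 131, so price P = 250 - 131 = 119.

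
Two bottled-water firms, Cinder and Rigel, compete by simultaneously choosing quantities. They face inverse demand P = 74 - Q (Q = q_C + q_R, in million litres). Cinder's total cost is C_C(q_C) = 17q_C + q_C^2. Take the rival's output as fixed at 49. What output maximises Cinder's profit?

2

With the rival's output fixed at 49, Cinder's profit is π_C = (74 - 49 - q_C)q_C - (17q_C + q_C²) = (25 - q_C)q_C - (17q_C + q_C²).
∂π_C/∂q_C = 8 - 4q_C = 0, so q_C = 2.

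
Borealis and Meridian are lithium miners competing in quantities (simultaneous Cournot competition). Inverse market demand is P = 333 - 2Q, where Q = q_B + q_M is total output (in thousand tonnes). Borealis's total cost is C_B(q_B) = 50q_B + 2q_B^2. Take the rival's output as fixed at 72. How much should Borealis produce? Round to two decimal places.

With the rival's output fixed at 72, Borealis's profit is π_B = (333 - 2·72 - 2q_B)q_B - (50q_B + 2q_B²) = (189 - 2q_B)q_B - (50q_B + 2q_B²).
∂π_B/∂q_B = 139 - 8q_B = 0, so q_B = 139/8.

17.38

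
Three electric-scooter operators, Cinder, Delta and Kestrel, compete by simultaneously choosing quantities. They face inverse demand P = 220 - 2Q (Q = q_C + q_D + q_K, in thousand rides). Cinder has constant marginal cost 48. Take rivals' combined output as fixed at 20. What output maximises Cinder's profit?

With rivals' combined output fixed at 20, Cinder's profit is π_C = (220 - 2·20 - 2q_C)q_C - (48q_C) = (180 - 2q_C)q_C - (48q_C).
∂π_C/∂q_C = 132 - 4q_C = 0, so q_C = 33.

33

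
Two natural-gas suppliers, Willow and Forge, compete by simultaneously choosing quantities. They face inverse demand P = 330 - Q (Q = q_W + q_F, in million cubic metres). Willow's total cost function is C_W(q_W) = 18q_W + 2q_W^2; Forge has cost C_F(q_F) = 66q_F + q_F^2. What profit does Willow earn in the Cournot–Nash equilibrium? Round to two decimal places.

5491.05

Willow's profit: π_W = (330 - Q)q_W - (18q_W + 2q_W²). Setting ∂π_W/∂q_W = 0: 312 - 6q_W - (q_F) = 0.
Forge's first-order condition: 264 - 4q_F - (q_W) = 0.
Rearranging gives the reaction functions q_W = (312 - q_F)/6 and q_F = (264 - q_W)/4.
Solving the pair: q_W = 984/23, q_F = 1272/23.
Price P = 330 - 98.0870 = 231.9130.
Willow's profit: 231.9130·(984/23) - 18·(984/23) - 2(984/23)² = 5491.0548.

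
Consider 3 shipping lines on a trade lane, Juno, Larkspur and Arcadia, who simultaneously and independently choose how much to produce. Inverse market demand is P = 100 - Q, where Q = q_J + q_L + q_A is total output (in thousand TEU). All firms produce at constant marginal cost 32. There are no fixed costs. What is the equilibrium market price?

49

A representative firm's profit is π_i = q_i(100 - Q) - 32q_i.
Setting ∂π_i/∂q_i = 0 with rivals' quantities fixed: 68 - 2q_i - Σ_{j≠i} q_j = 0.
By symmetry each firm produces the same amount; substituting Σ_{j≠i} q_j = 2q_i yields q_i = 68/4 = 17.
Total output Q = 51, so price P = 100 - 51 = 49.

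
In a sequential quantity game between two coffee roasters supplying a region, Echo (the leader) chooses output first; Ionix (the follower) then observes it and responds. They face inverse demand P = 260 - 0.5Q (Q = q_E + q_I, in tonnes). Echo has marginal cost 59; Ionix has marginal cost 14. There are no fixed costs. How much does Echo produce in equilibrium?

156

Solve by backward induction. Given q_E, the follower Ionix maximises π_I = (260 - (1/2)q_E - (1/2)q_I)q_I - 14q_I.
Setting the follower's marginal profit to zero, 246 - (1/2)q_E - q_I = 0, i.e. q_I = (246 - (1/2)q_E).
The leader anticipates this reaction. Substituting into P = 260 - 0.5Q gives P = 137 - (1/4)q_E, so π_E = (137 - (1/4)q_E)q_E - 59q_E.
Maximising: ∂π_E/∂q_E = 78 - (1/2)q_E = 0, giving q_E = 156.
Then q_I = (246 - (1/2)·156) = 168.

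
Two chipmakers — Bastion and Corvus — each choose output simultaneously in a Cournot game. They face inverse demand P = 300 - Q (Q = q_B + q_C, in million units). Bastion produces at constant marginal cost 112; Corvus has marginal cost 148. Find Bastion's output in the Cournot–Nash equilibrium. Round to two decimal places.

74.67

Bastion's profit: π_B = (300 - Q)q_B - (112q_B). Setting ∂π_B/∂q_B = 0: 188 - 2q_B - (q_C) = 0.
Corvus's profit: π_C = (300 - Q)q_C - (148q_C). Setting ∂π_C/∂q_C = 0: 152 - 2q_C - (q_B) = 0.
So q_B = (188 - q_C)/2 and q_C = (152 - q_B)/2.
Substituting one into the other gives q_B = 224/3 and q_C = 116/3.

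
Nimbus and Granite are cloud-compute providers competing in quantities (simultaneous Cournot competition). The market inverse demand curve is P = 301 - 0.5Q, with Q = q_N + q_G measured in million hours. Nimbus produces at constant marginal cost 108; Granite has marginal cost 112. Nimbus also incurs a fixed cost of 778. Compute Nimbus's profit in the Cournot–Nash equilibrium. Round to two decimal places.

7846.22

Nimbus's profit: π_N = (301 - 0.5Q)q_N - (108q_N). Setting ∂π_N/∂q_N = 0: 193 - q_N - (1/2)(q_G) = 0.
Granite's profit: π_G = (301 - 0.5Q)q_G - (112q_G). Setting ∂π_G/∂q_G = 0: 189 - q_G - (1/2)(q_N) = 0.
Rearranging gives the reaction functions q_N = (193 - (1/2)q_G) and q_G = (189 - (1/2)q_N).
Substituting one into the other gives q_N = 394/3 and q_G = 370/3.
Price P = 301 - (1/2)·(764/3) = 521/3.
Nimbus's profit: (521/3 - 108)·(394/3) - 778 = 7846.2222.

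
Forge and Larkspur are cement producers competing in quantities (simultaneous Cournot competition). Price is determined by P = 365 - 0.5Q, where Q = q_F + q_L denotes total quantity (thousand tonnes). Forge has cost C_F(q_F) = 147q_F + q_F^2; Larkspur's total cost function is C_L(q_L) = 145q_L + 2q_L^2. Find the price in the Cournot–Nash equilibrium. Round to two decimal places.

313.10

Forge's profit: π_F = (365 - 0.5Q)q_F - (147q_F + q_F²). Setting ∂π_F/∂q_F = 0: 218 - 3q_F - (1/2)(q_L) = 0.
Larkspur's profit: π_L = (365 - 0.5Q)q_L - (145q_L + 2q_L²). Setting ∂π_L/∂q_L = 0: 220 - 5q_L - (1/2)(q_F) = 0.
Rearranging gives the reaction functions q_F = (218 - (1/2)q_L)/3 and q_L = (220 - (1/2)q_F)/5.
Substituting one into the other gives q_F = 66.4407 and q_L = 37.3559.
Total output Q = 103.7966, so price P = 365 - (1/2)·103.7966 = 313.1017.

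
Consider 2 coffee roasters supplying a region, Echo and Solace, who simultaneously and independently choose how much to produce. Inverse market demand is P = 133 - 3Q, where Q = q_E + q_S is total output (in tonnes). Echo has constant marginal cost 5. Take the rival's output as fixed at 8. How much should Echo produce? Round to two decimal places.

17.33

With the rival's output fixed at 8, Echo's profit is π_E = (133 - 3·8 - 3q_E)q_E - (5q_E) = (109 - 3q_E)q_E - (5q_E).
∂π_E/∂q_E = 104 - 6q_E = 0, so q_E = 52/3.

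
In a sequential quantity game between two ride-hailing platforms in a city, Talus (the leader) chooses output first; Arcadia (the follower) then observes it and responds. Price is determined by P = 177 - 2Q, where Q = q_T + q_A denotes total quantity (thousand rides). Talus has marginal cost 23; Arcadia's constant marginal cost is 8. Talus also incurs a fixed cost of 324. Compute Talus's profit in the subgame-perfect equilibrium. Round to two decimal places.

The follower Arcadia best-responds to any q_T: π_A = (177 - 2Q)q_A - 8q_A.
∂π_A/∂q_A = 169 - 2q_T - 4q_A = 0 gives the reaction function q_A = (169 - 2q_T)/4.
The leader anticipates this reaction. Substituting into P = 177 - 2Q gives P = 185/2 - q_T, so π_T = (185/2 - q_T)q_T - 23q_T.
The leader's first-order condition 139/2 - 2q_T = 0 yields q_T = 139/4.
Then q_A = (169 - 2·(139/4))/4 = 199/8.
Price P = 177 - 2·(477/8) = 231/4.
Talus's profit: (231/4 - 23)·(139/4) - 324 = 883.5625.

883.56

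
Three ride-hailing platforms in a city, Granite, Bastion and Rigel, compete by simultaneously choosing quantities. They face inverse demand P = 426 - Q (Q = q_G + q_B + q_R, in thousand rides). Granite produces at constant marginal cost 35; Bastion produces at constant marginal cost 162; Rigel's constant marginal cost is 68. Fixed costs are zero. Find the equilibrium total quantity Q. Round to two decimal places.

Granite's profit: π_G = (426 - Q)q_G - (35q_G). Setting ∂π_G/∂q_G = 0: 391 - 2q_G - (q_B + q_R) = 0.
Bastion's profit: π_B = (426 - Q)q_B - (162q_B). Setting ∂π_B/∂q_B = 0: 264 - 2q_B - (q_G + q_R) = 0.
Rigel's first-order condition: 358 - 2q_R - (q_G + q_B) = 0.
Adding the 3 conditions: 1013 − 2Q − 2Q = 0, i.e. Q = 1013/4.
Back-substituting: q_G = (391 − 1013/4) = 551/4, q_B = (264 − 1013/4) = 43/4, q_R = (358 − 1013/4) = 419/4.
Total output Q = 551/4 + 43/4 + 419/4 = 1013/4.

253.25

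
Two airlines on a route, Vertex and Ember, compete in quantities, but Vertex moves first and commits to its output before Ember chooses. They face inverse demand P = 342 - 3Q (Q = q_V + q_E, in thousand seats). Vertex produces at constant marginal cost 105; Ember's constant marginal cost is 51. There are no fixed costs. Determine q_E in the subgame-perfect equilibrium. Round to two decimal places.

The follower Ember best-responds to any q_V: π_E = (342 - 3Q)q_E - 51q_E.
∂π_E/∂q_E = 291 - 3q_V - 6q_E = 0 gives the reaction function q_E = (291 - 3q_V)/6.
The leader anticipates this reaction. Substituting into P = 342 - 3Q gives P = 393/2 - (3/2)q_V, so π_V = (393/2 - (3/2)q_V)q_V - 105q_V.
Maximising: ∂π_V/∂q_V = 183/2 - 3q_V = 0, giving q_V = 61/2.
Then q_E = (291 - 3·(61/2))/6 = 133/4.

33.25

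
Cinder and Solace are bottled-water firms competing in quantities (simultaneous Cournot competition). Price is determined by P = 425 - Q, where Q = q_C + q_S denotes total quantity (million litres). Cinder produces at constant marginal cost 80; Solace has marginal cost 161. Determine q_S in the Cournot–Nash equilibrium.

Cinder's profit: π_C = (425 - Q)q_C - (80q_C). Setting ∂π_C/∂q_C = 0: 345 - 2q_C - (q_S) = 0.
Solace's profit: π_S = (425 - Q)q_S - (161q_S). Setting ∂π_S/∂q_S = 0: 264 - 2q_S - (q_C) = 0.
Rearranging gives the reaction functions q_C = (345 - q_S)/2 and q_S = (264 - q_C)/2.
Solving the pair: q_C = 142, q_S = 61.

61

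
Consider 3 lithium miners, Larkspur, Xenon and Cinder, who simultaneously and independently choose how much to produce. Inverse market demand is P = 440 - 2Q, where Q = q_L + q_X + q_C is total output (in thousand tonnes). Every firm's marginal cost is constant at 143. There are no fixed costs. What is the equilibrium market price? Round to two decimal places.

217.25

A representative firm's profit is π_i = q_i(440 - 2Q) - 143q_i.
First-order condition (treating rivals' output as given): 297 - 4q_i - 2·Σ_{j≠i} q_j = 0.
By symmetry each firm produces the same amount; substituting Σ_{j≠i} q_j = 2q_i yields q_i = 297/8.
Total output Q = 891/8, so price P = 440 - 2·(891/8) = 869/4.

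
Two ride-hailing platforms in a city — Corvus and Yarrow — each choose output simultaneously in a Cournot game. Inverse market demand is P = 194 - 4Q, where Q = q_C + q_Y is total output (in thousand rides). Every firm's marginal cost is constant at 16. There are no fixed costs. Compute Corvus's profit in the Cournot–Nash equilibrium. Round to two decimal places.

Each firm earns π_i = (194 - 4Q)q_i - 16q_i.
Setting ∂π_i/∂q_i = 0 with rivals' quantities fixed: 178 - 8q_i - 4q_j = 0.
With identical firms every q_j equals q_i, so q_j = q_i and 178 = 12q_i, giving q_i = 89/6.
Price P = 194 - 4·(89/3) = 226/3.
Corvus's profit: (226/3 - 16)·(89/6) = 880.1111.

880.11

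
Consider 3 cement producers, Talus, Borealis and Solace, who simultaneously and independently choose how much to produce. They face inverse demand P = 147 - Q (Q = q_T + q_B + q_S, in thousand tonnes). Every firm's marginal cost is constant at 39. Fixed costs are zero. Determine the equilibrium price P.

66

A representative firm's profit is π_i = q_i(147 - Q) - 39q_i.
First-order condition (treating rivals' output as given): 108 - 2q_i - Σ_{j≠i} q_j = 0.
With identical firms every q_j equals q_i, so Σ_{j≠i} q_j = 2q_i and 108 = 4q_i, giving q_i = 27.
Total output Q = 81, so price P = 147 - 81 = 66.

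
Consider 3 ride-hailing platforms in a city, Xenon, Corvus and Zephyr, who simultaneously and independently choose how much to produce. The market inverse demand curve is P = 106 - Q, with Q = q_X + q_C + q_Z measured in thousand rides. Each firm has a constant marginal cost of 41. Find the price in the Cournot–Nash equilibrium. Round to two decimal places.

57.25

Each firm earns π_i = (106 - Q)q_i - 41q_i.
First-order condition (treating rivals' output as given): 65 - 2q_i - Σ_{j≠i} q_j = 0.
With identical firms every q_j equals q_i, so Σ_{j≠i} q_j = 2q_i and 65 = 4q_i, giving q_i = 65/4.
Total output Q = 195/4, so price P = 106 - 195/4 = 229/4.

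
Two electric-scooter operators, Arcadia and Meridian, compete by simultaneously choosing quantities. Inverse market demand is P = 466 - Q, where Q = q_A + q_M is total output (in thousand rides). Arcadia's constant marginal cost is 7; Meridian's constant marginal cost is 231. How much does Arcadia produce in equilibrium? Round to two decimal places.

227.67

Arcadia's profit: π_A = (466 - Q)q_A - (7q_A). Setting ∂π_A/∂q_A = 0: 459 - 2q_A - (q_M) = 0.
Meridian's first-order condition: 235 - 2q_M - (q_A) = 0.
Rearranging gives the reaction functions q_A = (459 - q_M)/2 and q_M = (235 - q_A)/2.
Substituting one into the other gives q_A = 683/3 and q_M = 11/3.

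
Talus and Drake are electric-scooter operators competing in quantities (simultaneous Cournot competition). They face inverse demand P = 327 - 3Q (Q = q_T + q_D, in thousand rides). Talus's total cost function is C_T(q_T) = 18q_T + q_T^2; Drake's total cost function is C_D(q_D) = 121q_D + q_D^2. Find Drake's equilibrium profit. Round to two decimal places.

Talus's profit: π_T = (327 - 3Q)q_T - (18q_T + q_T²). Setting ∂π_T/∂q_T = 0: 309 - 8q_T - 3(q_D) = 0.
Drake's profit: π_D = (327 - 3Q)q_D - (121q_D + q_D²). Setting ∂π_D/∂q_D = 0: 206 - 8q_D - 3(q_T) = 0.
Rearranging gives the reaction functions q_T = (309 - 3q_D)/8 and q_D = (206 - 3q_T)/8.
Substituting one into the other gives q_T = 1854/55 and q_D = 721/55.
Price P = 327 - 3·(515/11) = 186.5455.
Drake's profit: 186.5455·(721/55) - 121·(721/55) - (721/55)² = 687.3931.

687.39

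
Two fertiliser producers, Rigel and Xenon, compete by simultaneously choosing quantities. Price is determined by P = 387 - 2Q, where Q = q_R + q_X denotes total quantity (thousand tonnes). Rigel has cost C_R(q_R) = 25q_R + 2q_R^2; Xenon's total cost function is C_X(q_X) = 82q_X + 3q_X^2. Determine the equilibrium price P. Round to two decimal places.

262.63

Rigel's profit: π_R = (387 - 2Q)q_R - (25q_R + 2q_R²). Setting ∂π_R/∂q_R = 0: 362 - 8q_R - 2(q_X) = 0.
Xenon's profit: π_X = (387 - 2Q)q_X - (82q_X + 3q_X²). Setting ∂π_X/∂q_X = 0: 305 - 10q_X - 2(q_R) = 0.
Rearranging gives the reaction functions q_R = (362 - 2q_X)/8 and q_X = (305 - 2q_R)/10.
Solving the pair: q_R = 1505/38, q_X = 429/19.
Total output Q = 62.1842, so price P = 387 - 2·62.1842 = 262.6316.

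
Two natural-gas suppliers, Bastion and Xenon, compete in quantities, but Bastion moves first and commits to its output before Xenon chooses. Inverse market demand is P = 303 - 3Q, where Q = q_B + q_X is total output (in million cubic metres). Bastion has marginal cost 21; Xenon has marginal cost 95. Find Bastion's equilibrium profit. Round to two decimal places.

The follower Xenon best-responds to any q_B: π_X = (303 - 3Q)q_X - 95q_X.
∂π_X/∂q_X = 208 - 3q_B - 6q_X = 0 gives the reaction function q_X = (208 - 3q_B)/6.
The leader anticipates this reaction. Substituting into P = 303 - 3Q gives P = 199 - (3/2)q_B, so π_B = (199 - (3/2)q_B)q_B - 21q_B.
Leader FOC: 178 - 3q_B = 0, so q_B = 178/3.
Then q_X = (208 - 3·(178/3))/6 = 5.
Price P = 303 - 3·(193/3) = 110.
Bastion's profit: (110 - 21)·(178/3) = 5280.6667.

5280.67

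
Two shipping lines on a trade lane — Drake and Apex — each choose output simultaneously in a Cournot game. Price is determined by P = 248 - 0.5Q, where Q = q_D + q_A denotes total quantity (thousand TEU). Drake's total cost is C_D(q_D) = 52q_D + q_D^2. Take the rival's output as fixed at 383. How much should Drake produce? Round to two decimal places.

1.50

With the rival's output fixed at 383, Drake's profit is π_D = (248 - (1/2)·383 - (1/2)q_D)q_D - (52q_D + q_D²) = (113/2 - (1/2)q_D)q_D - (52q_D + q_D²).
∂π_D/∂q_D = 9/2 - 3q_D = 0, so q_D = 3/2.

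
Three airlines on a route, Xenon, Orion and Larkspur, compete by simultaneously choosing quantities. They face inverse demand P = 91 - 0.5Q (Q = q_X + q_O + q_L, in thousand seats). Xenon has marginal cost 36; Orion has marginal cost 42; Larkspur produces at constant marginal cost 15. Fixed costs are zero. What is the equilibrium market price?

46

Xenon's profit: π_X = (91 - 0.5Q)q_X - (36q_X). Setting ∂π_X/∂q_X = 0: 55 - q_X - (1/2)(q_O + q_L) = 0.
Orion's first-order condition: 49 - q_O - (1/2)(q_X + q_L) = 0.
Larkspur's profit: π_L = (91 - 0.5Q)q_L - (15q_L). Setting ∂π_L/∂q_L = 0: 76 - q_L - (1/2)(q_X + q_O) = 0.
Adding the 3 first-order conditions: 180 − 2Q = 0, so Q = 90.
Back-substituting: q_X = (55 − 45)/(1/2) = 20, q_O = (49 − 45)/(1/2) = 8, q_L = (76 − 45)/(1/2) = 62.
Total output Q = 90, so price P = 91 - (1/2)·90 = 46.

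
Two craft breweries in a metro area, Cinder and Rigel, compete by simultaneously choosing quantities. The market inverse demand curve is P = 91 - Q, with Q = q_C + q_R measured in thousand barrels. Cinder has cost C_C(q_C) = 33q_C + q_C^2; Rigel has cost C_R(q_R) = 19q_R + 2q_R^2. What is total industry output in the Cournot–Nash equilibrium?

Cinder's profit: π_C = (91 - Q)q_C - (33q_C + q_C²). Setting ∂π_C/∂q_C = 0: 58 - 4q_C - (q_R) = 0.
Rigel's profit: π_R = (91 - Q)q_R - (19q_R + 2q_R²). Setting ∂π_R/∂q_R = 0: 72 - 6q_R - (q_C) = 0.
So q_C = (58 - q_R)/4 and q_R = (72 - q_C)/6.
Substituting one into the other gives q_C = 12 and q_R = 10.
Total output Q = 12 + 10 = 22.

22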